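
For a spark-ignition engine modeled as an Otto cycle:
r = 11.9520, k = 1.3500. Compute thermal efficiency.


r^(k-1) = 2.3829
eta = 1 - 1/2.3829 = 0.5803 = 58.0342%

58.0342%


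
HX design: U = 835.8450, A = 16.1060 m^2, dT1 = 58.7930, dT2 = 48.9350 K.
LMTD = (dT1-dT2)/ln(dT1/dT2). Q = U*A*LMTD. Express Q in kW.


LMTD = 53.7133 K
Q = 835.8450 * 16.1060 * 53.7133 = 723095.0656 W = 723.0951 kW

723.0951 kW


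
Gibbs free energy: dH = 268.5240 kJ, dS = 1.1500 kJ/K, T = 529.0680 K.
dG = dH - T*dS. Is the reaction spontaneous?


T*dS = 529.0680 * 1.1500 = 608.4282 kJ
dG = 268.5240 - 608.4282 = -339.9042 kJ (spontaneous)

dG = -339.9042 kJ, spontaneous


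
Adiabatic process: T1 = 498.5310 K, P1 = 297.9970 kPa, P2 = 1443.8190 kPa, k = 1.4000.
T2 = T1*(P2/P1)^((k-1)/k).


(k-1)/k = 0.2857
(P2/P1)^exp = 1.5696
T2 = 498.5310 * 1.5696 = 782.5145 K

782.5145 K


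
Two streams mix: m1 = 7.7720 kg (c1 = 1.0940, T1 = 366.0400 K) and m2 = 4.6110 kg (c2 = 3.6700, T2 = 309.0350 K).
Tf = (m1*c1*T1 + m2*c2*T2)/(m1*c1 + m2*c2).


num = 8341.8846
den = 25.4249
Tf = 328.0985 K

328.0985 K


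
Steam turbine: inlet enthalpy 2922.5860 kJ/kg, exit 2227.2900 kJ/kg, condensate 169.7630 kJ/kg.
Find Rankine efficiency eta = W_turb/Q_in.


W = 695.2960 kJ/kg
Q_in = 2752.8230 kJ/kg
eta = 0.2526 = 25.2576%

eta = 25.2576%


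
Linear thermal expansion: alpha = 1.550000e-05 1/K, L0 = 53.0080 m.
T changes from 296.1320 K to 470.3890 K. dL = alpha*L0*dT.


dT = 174.2570 K
dL = 1.550000e-05 * 53.0080 * 174.2570 = 0.143174 m
L_final = 53.151174 m

dL = 0.143174 m


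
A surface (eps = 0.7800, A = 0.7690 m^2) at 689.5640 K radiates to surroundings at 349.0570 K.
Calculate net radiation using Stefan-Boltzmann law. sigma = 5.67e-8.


T^4 = 2.2610e+11
Tsurr^4 = 1.4845e+10
Q = 0.7800 * 5.67e-8 * 0.7690 * 2.1125e+11 = 7184.6933 W

7184.6933 W


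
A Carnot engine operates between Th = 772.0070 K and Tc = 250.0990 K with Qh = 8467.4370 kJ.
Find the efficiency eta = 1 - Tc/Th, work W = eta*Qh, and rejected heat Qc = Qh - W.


eta = 1 - 250.0990/772.0070 = 0.6760
W = 0.6760 * 8467.4370 = 5724.3304 kJ
Qc = 8467.4370 - 5724.3304 = 2743.1066 kJ

eta = 67.6041%, W = 5724.3304 kJ, Qc = 2743.1066 kJ


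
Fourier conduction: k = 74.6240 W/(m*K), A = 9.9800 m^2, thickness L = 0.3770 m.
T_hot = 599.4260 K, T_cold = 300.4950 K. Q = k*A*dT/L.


dT = 298.9310 K
Q = 74.6240 * 9.9800 * 298.9310 / 0.3770 = 590525.5196 W

590525.5196 W


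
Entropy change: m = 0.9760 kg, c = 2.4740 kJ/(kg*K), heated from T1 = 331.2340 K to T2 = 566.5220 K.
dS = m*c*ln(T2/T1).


T2/T1 = 1.7103
ln(T2/T1) = 0.5367
dS = 0.9760 * 2.4740 * 0.5367 = 1.2959 kJ/K

1.2959 kJ/K


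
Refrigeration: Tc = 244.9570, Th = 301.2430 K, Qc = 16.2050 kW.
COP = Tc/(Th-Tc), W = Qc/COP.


COP = 244.9570 / 56.2860 = 4.3520
W = 16.2050 / 4.3520 = 3.7236 kW

COP = 4.3520, W = 3.7236 kW


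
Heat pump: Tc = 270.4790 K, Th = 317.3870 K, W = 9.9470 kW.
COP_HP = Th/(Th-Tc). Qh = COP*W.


COP = 317.3870 / 46.9080 = 6.7662
Qh = 6.7662 * 9.9470 = 67.3030 kW

COP = 6.7662, Qh = 67.3030 kW


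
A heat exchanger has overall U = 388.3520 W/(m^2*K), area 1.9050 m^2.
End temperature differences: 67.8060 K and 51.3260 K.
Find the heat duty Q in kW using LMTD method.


LMTD = 59.1841 K
Q = 388.3520 * 1.9050 * 59.1841 = 43785.0104 W = 43.7850 kW

43.7850 kW


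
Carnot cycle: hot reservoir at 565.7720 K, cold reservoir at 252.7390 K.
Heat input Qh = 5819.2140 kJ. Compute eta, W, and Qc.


eta = 1 - 252.7390/565.7720 = 0.5533
W = 0.5533 * 5819.2140 = 3219.6822 kJ
Qc = 5819.2140 - 3219.6822 = 2599.5318 kJ

eta = 55.3285%, W = 3219.6822 kJ, Qc = 2599.5318 kJ


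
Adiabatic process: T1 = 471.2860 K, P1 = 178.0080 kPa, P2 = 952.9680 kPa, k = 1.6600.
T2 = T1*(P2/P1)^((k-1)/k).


(k-1)/k = 0.3976
(P2/P1)^exp = 1.9485
T2 = 471.2860 * 1.9485 = 918.2994 K

918.2994 K


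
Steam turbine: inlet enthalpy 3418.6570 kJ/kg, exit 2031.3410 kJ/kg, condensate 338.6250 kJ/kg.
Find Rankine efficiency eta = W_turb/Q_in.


W = 1387.3160 kJ/kg
Q_in = 3080.0320 kJ/kg
eta = 0.4504 = 45.0423%

eta = 45.0423%


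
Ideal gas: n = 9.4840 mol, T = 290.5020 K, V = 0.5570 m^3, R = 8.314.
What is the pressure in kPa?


P = nRT/V = 9.4840 * 8.314 * 290.5020 / 0.5570
= 22906.0757 / 0.5570 = 41124.0139 Pa = 41.1240 kPa

41.1240 kPa


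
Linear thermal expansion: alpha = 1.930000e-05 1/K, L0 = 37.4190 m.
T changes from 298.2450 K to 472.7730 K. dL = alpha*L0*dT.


dT = 174.5280 K
dL = 1.930000e-05 * 37.4190 * 174.5280 = 0.126042 m
L_final = 37.545042 m

dL = 0.126042 m


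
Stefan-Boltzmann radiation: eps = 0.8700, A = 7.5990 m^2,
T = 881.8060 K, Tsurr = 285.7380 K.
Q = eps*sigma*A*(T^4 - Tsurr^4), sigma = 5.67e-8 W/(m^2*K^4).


T^4 = 6.0463e+11
Tsurr^4 = 6.6661e+09
Q = 0.8700 * 5.67e-8 * 7.5990 * 5.9797e+11 = 224148.7153 W

224148.7153 W


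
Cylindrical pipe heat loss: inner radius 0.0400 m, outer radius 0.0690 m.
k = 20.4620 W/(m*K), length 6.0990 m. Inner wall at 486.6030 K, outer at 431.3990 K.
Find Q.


dT = 55.2040 K
ln(ro/ri) = 0.5452
Q = 2*pi*20.4620*6.0990*55.2040 / 0.5452 = 79392.5470 W

79392.5470 W


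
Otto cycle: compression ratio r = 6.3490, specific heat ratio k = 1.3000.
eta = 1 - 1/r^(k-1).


r^(k-1) = 1.7411
eta = 1 - 1/1.7411 = 0.4256 = 42.5634%

42.5634%


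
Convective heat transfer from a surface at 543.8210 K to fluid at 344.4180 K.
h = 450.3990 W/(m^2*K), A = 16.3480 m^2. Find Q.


dT = 199.4030 K
Q = 450.3990 * 16.3480 * 199.4030 = 1468228.7861 W

1468228.7861 W


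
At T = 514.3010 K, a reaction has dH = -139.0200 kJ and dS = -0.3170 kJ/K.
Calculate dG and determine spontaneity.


T*dS = 514.3010 * -0.3170 = -163.0334 kJ
dG = -139.0200 + 163.0334 = 24.0134 kJ (non-spontaneous)

dG = 24.0134 kJ, non-spontaneous


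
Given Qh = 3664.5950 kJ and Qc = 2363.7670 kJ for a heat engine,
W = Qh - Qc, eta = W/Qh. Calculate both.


W = 3664.5950 - 2363.7670 = 1300.8280 kJ
eta = 1300.8280 / 3664.5950 = 0.3550 = 35.4972%

W = 1300.8280 kJ, eta = 35.4972%


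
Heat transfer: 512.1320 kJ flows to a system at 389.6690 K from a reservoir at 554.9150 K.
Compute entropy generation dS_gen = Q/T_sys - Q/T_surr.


dS_sys = 512.1320/389.6690 = 1.3143 kJ/K
dS_surr = -512.1320/554.9150 = -0.9229 kJ/K
dS_gen = 1.3143 - 0.9229 = 0.3914 kJ/K (irreversible)

dS_gen = 0.3914 kJ/K, irreversible


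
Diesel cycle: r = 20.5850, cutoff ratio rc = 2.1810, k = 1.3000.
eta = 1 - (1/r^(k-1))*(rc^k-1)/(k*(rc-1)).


r^(k-1) = 2.4778
rc^k = 2.7558
eta = 0.5384 = 53.8445%

53.8445%


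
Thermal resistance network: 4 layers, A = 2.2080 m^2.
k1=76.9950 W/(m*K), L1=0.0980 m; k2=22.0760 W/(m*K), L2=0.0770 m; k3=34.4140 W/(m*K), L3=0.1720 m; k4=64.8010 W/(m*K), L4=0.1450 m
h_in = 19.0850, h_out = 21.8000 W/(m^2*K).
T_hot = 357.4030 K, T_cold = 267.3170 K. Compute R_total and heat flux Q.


R_conv_in = 1/(19.0850*2.2080) = 0.0237
R_1 = 0.0980/(76.9950*2.2080) = 0.0006
R_2 = 0.0770/(22.0760*2.2080) = 0.0016
R_3 = 0.1720/(34.4140*2.2080) = 0.0023
R_4 = 0.1450/(64.8010*2.2080) = 0.0010
R_conv_out = 1/(21.8000*2.2080) = 0.0208
R_total = 0.0499 K/W
Q = 90.0860 / 0.0499 = 1803.9246 W

R_total = 0.0499 K/W, Q = 1803.9246 W


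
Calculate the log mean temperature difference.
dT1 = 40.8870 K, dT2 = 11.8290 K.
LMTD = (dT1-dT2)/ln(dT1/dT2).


dT1/dT2 = 3.4565
ln(dT1/dT2) = 1.2403
LMTD = 29.0580 / 1.2403 = 23.4290 K

23.4290 K


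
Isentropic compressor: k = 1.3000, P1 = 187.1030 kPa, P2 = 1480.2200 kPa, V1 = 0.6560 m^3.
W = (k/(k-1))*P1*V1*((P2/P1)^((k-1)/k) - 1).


(k-1)/k = 0.2308
(P2/P1)^exp = 1.6117
W = 4.3333 * 187.1030 * 0.6560 * (1.6117 - 1) = 325.3521 kJ

325.3521 kJ


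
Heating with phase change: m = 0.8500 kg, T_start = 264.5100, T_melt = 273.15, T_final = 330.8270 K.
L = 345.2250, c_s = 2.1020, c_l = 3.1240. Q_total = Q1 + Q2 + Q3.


Q1 (sensible, solid) = 0.8500 * 2.1020 * 8.6400 = 15.4371 kJ
Q2 (latent) = 0.8500 * 345.2250 = 293.4413 kJ
Q3 (sensible, liquid) = 0.8500 * 3.1240 * 57.6770 = 153.1555 kJ
Q_total = 462.0338 kJ

462.0338 kJ


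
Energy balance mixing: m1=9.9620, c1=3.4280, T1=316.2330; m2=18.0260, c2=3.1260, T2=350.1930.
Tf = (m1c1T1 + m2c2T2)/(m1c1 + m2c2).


num = 30532.3955
den = 90.4990
Tf = 337.3782 K

337.3782 K


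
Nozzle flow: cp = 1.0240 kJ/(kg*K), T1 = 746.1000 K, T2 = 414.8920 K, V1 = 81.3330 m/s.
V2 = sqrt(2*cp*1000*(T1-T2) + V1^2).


dT = 331.2080 K
2*cp*1000*dT = 678313.9840
V1^2 = 6615.0569
V2 = sqrt(684929.0409) = 827.6044 m/s

827.6044 m/s


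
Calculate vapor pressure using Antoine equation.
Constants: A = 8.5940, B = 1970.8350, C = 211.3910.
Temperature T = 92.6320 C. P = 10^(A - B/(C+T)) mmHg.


C+T = 304.0230
B/(C+T) = 6.4825
log10(P) = 8.5940 - 6.4825 = 2.1115
P = 10^2.1115 = 129.2649 mmHg

129.2649 mmHg


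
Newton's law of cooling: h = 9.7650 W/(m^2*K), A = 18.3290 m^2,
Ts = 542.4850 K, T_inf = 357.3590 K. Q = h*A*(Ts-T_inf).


dT = 185.1260 K
Q = 9.7650 * 18.3290 * 185.1260 = 33134.3485 W

33134.3485 W


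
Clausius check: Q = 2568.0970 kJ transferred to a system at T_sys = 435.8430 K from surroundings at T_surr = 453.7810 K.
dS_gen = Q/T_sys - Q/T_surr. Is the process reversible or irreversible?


dS_sys = 2568.0970/435.8430 = 5.8923 kJ/K
dS_surr = -2568.0970/453.7810 = -5.6593 kJ/K
dS_gen = 5.8923 - 5.6593 = 0.2329 kJ/K (irreversible)

dS_gen = 0.2329 kJ/K, irreversible


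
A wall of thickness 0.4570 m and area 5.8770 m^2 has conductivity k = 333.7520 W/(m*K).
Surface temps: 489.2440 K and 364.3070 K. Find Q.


dT = 124.9370 K
Q = 333.7520 * 5.8770 * 124.9370 / 0.4570 = 536234.1159 W

536234.1159 W


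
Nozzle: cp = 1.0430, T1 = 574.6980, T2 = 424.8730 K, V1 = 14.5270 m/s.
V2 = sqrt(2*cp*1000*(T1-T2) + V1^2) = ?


dT = 149.8250 K
2*cp*1000*dT = 312534.9500
V1^2 = 211.0337
V2 = sqrt(312745.9837) = 559.2370 m/s

559.2370 m/s


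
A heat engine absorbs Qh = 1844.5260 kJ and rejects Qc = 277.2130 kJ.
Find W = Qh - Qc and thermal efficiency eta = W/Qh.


W = 1844.5260 - 277.2130 = 1567.3130 kJ
eta = 1567.3130 / 1844.5260 = 0.8497 = 84.9710%

W = 1567.3130 kJ, eta = 84.9710%


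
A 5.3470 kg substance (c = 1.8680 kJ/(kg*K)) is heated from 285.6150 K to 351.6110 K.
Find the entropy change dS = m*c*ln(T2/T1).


T2/T1 = 1.2311
ln(T2/T1) = 0.2079
dS = 5.3470 * 1.8680 * 0.2079 = 2.0764 kJ/K

2.0764 kJ/K


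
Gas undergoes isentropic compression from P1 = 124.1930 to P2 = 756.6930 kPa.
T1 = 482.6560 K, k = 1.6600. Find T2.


(k-1)/k = 0.3976
(P2/P1)^exp = 2.0513
T2 = 482.6560 * 2.0513 = 990.0921 K

990.0921 K


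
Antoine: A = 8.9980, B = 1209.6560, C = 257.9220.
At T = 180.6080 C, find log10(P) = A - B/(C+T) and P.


C+T = 438.5300
B/(C+T) = 2.7584
log10(P) = 8.9980 - 2.7584 = 6.2396
P = 10^6.2396 = 1736065.6390 mmHg

1736065.6390 mmHg


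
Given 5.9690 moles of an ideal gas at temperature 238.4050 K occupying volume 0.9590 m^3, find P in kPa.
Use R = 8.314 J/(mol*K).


P = nRT/V = 5.9690 * 8.314 * 238.4050 / 0.9590
= 11831.1499 / 0.9590 = 12336.9655 Pa = 12.3370 kPa

12.3370 kPa


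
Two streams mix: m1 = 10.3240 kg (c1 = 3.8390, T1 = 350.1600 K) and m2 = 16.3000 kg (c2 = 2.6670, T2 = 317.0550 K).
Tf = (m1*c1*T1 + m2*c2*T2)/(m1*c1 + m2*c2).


num = 27661.2307
den = 83.1059
Tf = 332.8430 K

332.8430 K


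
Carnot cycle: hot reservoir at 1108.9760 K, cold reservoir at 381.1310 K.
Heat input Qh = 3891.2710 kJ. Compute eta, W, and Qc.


eta = 1 - 381.1310/1108.9760 = 0.6563
W = 0.6563 * 3891.2710 = 2553.9256 kJ
Qc = 3891.2710 - 2553.9256 = 1337.3454 kJ

eta = 65.6322%, W = 2553.9256 kJ, Qc = 1337.3454 kJ


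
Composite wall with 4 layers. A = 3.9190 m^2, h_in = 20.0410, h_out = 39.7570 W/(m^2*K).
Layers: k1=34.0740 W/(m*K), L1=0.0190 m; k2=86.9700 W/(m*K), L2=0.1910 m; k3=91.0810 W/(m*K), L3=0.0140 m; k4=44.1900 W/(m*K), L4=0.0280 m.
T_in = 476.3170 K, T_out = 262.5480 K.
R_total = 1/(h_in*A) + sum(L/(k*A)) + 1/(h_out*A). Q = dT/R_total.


R_conv_in = 1/(20.0410*3.9190) = 0.0127
R_1 = 0.0190/(34.0740*3.9190) = 0.0001
R_2 = 0.1910/(86.9700*3.9190) = 0.0006
R_3 = 0.0140/(91.0810*3.9190) = 3.9222e-05
R_4 = 0.0280/(44.1900*3.9190) = 0.0002
R_conv_out = 1/(39.7570*3.9190) = 0.0064
R_total = 0.0201 K/W
Q = 213.7690 / 0.0201 = 10659.6698 W

R_total = 0.0201 K/W, Q = 10659.6698 W


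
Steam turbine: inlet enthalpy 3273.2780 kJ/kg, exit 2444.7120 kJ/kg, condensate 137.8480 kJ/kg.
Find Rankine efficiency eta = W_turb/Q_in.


W = 828.5660 kJ/kg
Q_in = 3135.4300 kJ/kg
eta = 0.2643 = 26.4259%

eta = 26.4259%


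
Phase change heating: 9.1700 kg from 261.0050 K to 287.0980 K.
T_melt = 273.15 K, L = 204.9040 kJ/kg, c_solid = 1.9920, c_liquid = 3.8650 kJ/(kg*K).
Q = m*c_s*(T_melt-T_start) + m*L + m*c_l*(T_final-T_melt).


Q1 (sensible, solid) = 9.1700 * 1.9920 * 12.1450 = 221.8483 kJ
Q2 (latent) = 9.1700 * 204.9040 = 1878.9697 kJ
Q3 (sensible, liquid) = 9.1700 * 3.8650 * 13.9480 = 494.3457 kJ
Q_total = 2595.1637 kJ

2595.1637 kJ


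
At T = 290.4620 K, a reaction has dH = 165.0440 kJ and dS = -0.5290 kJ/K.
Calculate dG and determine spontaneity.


T*dS = 290.4620 * -0.5290 = -153.6544 kJ
dG = 165.0440 + 153.6544 = 318.6984 kJ (non-spontaneous)

dG = 318.6984 kJ, non-spontaneous


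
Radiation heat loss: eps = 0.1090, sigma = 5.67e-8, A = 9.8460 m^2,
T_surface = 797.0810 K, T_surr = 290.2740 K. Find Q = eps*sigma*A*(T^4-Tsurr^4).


T^4 = 4.0365e+11
Tsurr^4 = 7.0996e+09
Q = 0.1090 * 5.67e-8 * 9.8460 * 3.9655e+11 = 24130.8579 W

24130.8579 W


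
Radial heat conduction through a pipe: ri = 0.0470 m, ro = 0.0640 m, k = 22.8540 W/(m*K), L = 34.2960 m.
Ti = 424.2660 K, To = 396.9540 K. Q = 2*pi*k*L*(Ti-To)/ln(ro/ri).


dT = 27.3120 K
ln(ro/ri) = 0.3087
Q = 2*pi*22.8540*34.2960*27.3120 / 0.3087 = 435664.8498 W

435664.8498 W


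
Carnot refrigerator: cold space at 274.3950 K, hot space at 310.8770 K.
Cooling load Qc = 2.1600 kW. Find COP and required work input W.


COP = 274.3950 / 36.4820 = 7.5214
W = 2.1600 / 7.5214 = 0.2872 kW

COP = 7.5214, W = 0.2872 kW


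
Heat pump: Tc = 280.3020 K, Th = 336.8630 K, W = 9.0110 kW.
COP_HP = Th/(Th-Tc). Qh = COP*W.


COP = 336.8630 / 56.5610 = 5.9557
Qh = 5.9557 * 9.0110 = 53.6672 kW

COP = 5.9557, Qh = 53.6672 kW


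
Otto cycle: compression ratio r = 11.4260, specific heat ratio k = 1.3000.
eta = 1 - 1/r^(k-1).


r^(k-1) = 2.0767
eta = 1 - 1/2.0767 = 0.5185 = 51.8461%

51.8461%


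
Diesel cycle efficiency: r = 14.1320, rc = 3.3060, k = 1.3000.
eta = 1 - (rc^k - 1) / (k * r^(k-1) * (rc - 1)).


r^(k-1) = 2.2134
rc^k = 4.7325
eta = 0.4375 = 43.7477%

43.7477%


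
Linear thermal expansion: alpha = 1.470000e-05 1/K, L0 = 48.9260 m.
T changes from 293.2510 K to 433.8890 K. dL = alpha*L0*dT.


dT = 140.6380 K
dL = 1.470000e-05 * 48.9260 * 140.6380 = 0.101149 m
L_final = 49.027149 m

dL = 0.101149 m


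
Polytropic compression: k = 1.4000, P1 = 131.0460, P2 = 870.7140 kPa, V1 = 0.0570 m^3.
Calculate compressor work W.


(k-1)/k = 0.2857
(P2/P1)^exp = 1.7179
W = 3.5000 * 131.0460 * 0.0570 * (1.7179 - 1) = 18.7673 kJ

18.7673 kJ


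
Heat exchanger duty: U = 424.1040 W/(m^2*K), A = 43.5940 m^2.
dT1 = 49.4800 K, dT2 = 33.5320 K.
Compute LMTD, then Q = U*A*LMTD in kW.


LMTD = 40.9902 K
Q = 424.1040 * 43.5940 * 40.9902 = 757843.3125 W = 757.8433 kW

757.8433 kW


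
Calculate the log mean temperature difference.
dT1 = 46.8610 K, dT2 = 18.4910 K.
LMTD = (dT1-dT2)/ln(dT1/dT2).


dT1/dT2 = 2.5343
ln(dT1/dT2) = 0.9299
LMTD = 28.3700 / 0.9299 = 30.5086 K

30.5086 K


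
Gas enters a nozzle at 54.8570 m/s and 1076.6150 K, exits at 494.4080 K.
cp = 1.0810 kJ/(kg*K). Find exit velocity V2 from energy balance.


dT = 582.2070 K
2*cp*1000*dT = 1258731.5340
V1^2 = 3009.2904
V2 = sqrt(1261740.8244) = 1123.2724 m/s

1123.2724 m/s


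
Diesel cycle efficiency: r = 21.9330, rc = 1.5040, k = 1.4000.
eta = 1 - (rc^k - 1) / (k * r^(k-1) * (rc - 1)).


r^(k-1) = 3.4391
rc^k = 1.7707
eta = 0.6824 = 68.2391%

68.2391%


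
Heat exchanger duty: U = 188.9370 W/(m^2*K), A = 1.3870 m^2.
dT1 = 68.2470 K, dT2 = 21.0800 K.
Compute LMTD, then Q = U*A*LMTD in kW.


LMTD = 40.1487 K
Q = 188.9370 * 1.3870 * 40.1487 = 10521.1826 W = 10.5212 kW

10.5212 kW


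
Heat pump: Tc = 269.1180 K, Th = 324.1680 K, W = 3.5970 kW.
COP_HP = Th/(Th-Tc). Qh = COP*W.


COP = 324.1680 / 55.0500 = 5.8886
Qh = 5.8886 * 3.5970 = 21.1813 kW

COP = 5.8886, Qh = 21.1813 kW


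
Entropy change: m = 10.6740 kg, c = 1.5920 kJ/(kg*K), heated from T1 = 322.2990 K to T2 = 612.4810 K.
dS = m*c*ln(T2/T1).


T2/T1 = 1.9004
ln(T2/T1) = 0.6420
dS = 10.6740 * 1.5920 * 0.6420 = 10.9102 kJ/K

10.9102 kJ/K


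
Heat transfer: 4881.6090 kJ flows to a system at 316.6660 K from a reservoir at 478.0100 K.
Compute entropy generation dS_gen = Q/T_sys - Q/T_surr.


dS_sys = 4881.6090/316.6660 = 15.4156 kJ/K
dS_surr = -4881.6090/478.0100 = -10.2124 kJ/K
dS_gen = 15.4156 - 10.2124 = 5.2033 kJ/K (irreversible)

dS_gen = 5.2033 kJ/K, irreversible


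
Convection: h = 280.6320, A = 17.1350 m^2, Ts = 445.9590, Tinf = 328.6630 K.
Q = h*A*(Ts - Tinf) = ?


dT = 117.2960 K
Q = 280.6320 * 17.1350 * 117.2960 = 564032.9847 W

564032.9847 W


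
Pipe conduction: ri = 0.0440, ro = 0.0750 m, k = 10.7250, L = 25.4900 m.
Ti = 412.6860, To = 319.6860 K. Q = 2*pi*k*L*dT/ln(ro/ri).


dT = 93.0000 K
ln(ro/ri) = 0.5333
Q = 2*pi*10.7250*25.4900*93.0000 / 0.5333 = 299543.2984 W

299543.2984 W


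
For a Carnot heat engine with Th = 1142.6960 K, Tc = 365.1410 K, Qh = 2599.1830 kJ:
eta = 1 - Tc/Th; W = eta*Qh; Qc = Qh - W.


eta = 1 - 365.1410/1142.6960 = 0.6805
W = 0.6805 * 2599.1830 = 1768.6311 kJ
Qc = 2599.1830 - 1768.6311 = 830.5519 kJ

eta = 68.0457%, W = 1768.6311 kJ, Qc = 830.5519 kJ


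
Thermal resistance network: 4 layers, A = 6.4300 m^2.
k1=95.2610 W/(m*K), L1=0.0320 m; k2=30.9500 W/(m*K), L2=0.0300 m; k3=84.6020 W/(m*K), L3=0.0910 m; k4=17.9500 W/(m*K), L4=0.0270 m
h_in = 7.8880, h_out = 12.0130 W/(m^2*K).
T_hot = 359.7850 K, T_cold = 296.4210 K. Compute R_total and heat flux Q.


R_conv_in = 1/(7.8880*6.4300) = 0.0197
R_1 = 0.0320/(95.2610*6.4300) = 5.2242e-05
R_2 = 0.0300/(30.9500*6.4300) = 0.0002
R_3 = 0.0910/(84.6020*6.4300) = 0.0002
R_4 = 0.0270/(17.9500*6.4300) = 0.0002
R_conv_out = 1/(12.0130*6.4300) = 0.0129
R_total = 0.0333 K/W
Q = 63.3640 / 0.0333 = 1904.7440 W

R_total = 0.0333 K/W, Q = 1904.7440 W


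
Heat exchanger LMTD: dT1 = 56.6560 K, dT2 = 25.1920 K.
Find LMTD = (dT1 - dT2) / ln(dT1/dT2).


dT1/dT2 = 2.2490
ln(dT1/dT2) = 0.8105
LMTD = 31.4640 / 0.8105 = 38.8219 K

38.8219 K


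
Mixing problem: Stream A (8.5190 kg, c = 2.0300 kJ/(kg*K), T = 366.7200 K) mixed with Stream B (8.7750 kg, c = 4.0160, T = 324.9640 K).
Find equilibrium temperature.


num = 17793.7593
den = 52.5340
Tf = 338.7096 K

338.7096 K


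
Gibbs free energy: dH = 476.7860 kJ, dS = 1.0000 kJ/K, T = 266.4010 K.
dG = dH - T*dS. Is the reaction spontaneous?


T*dS = 266.4010 * 1.0000 = 266.4010 kJ
dG = 476.7860 - 266.4010 = 210.3850 kJ (non-spontaneous)

dG = 210.3850 kJ, non-spontaneous


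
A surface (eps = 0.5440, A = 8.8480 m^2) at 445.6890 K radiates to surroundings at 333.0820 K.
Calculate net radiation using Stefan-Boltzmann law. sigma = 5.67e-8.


T^4 = 3.9457e+10
Tsurr^4 = 1.2308e+10
Q = 0.5440 * 5.67e-8 * 8.8480 * 2.7149e+10 = 7409.3201 W

7409.3201 W


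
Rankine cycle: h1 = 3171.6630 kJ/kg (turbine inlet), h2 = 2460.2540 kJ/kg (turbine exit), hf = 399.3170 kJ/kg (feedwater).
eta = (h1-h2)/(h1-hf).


W = 711.4090 kJ/kg
Q_in = 2772.3460 kJ/kg
eta = 0.2566 = 25.6609%

eta = 25.6609%


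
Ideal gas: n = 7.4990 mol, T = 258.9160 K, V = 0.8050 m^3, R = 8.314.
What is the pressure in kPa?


P = nRT/V = 7.4990 * 8.314 * 258.9160 / 0.8050
= 16142.5546 / 0.8050 = 20052.8628 Pa = 20.0529 kPa

20.0529 kPa


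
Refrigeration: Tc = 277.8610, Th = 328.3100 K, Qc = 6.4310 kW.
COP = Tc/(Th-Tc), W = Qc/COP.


COP = 277.8610 / 50.4490 = 5.5078
W = 6.4310 / 5.5078 = 1.1676 kW

COP = 5.5078, W = 1.1676 kW


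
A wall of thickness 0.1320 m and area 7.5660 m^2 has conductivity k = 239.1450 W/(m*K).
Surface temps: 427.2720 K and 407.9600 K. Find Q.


dT = 19.3120 K
Q = 239.1450 * 7.5660 * 19.3120 / 0.1320 = 264716.4705 W

264716.4705 W


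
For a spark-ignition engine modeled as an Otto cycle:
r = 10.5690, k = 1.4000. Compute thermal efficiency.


r^(k-1) = 2.5681
eta = 1 - 1/2.5681 = 0.6106 = 61.0609%

61.0609%


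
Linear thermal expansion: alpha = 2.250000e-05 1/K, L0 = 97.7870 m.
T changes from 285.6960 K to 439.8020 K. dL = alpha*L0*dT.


dT = 154.1060 K
dL = 2.250000e-05 * 97.7870 * 154.1060 = 0.339065 m
L_final = 98.126065 m

dL = 0.339065 m


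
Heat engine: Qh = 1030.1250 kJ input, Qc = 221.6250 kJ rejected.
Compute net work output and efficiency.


W = 1030.1250 - 221.6250 = 808.5000 kJ
eta = 808.5000 / 1030.1250 = 0.7849 = 78.4856%

W = 808.5000 kJ, eta = 78.4856%


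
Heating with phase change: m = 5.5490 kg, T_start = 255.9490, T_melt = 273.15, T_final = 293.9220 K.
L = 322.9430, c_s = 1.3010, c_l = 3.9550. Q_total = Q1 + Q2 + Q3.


Q1 (sensible, solid) = 5.5490 * 1.3010 * 17.2010 = 124.1783 kJ
Q2 (latent) = 5.5490 * 322.9430 = 1792.0107 kJ
Q3 (sensible, liquid) = 5.5490 * 3.9550 * 20.7720 = 455.8684 kJ
Q_total = 2372.0574 kJ

2372.0574 kJ


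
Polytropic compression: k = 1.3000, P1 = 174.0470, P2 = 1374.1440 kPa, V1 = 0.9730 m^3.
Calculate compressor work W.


(k-1)/k = 0.2308
(P2/P1)^exp = 1.6110
W = 4.3333 * 174.0470 * 0.9730 * (1.6110 - 1) = 448.3460 kJ

448.3460 kJ


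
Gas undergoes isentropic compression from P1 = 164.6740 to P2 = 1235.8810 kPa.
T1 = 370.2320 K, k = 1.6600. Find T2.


(k-1)/k = 0.3976
(P2/P1)^exp = 2.2286
T2 = 370.2320 * 2.2286 = 825.0976 K

825.0976 K


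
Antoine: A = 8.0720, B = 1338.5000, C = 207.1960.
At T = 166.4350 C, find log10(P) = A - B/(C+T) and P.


C+T = 373.6310
B/(C+T) = 3.5824
log10(P) = 8.0720 - 3.5824 = 4.4896
P = 10^4.4896 = 30873.6855 mmHg

30873.6855 mmHg


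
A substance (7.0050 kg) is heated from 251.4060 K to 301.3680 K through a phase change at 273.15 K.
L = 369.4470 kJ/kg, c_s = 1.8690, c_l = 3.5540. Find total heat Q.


Q1 (sensible, solid) = 7.0050 * 1.8690 * 21.7440 = 284.6799 kJ
Q2 (latent) = 7.0050 * 369.4470 = 2587.9762 kJ
Q3 (sensible, liquid) = 7.0050 * 3.5540 * 28.2180 = 702.5088 kJ
Q_total = 3575.1650 kJ

3575.1650 kJ


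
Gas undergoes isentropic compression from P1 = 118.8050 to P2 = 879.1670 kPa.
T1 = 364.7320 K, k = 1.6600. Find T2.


(k-1)/k = 0.3976
(P2/P1)^exp = 2.2162
T2 = 364.7320 * 2.2162 = 808.3026 K

808.3026 K


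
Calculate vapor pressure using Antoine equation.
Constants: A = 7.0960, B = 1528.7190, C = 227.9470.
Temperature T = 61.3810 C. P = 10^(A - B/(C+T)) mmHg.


C+T = 289.3280
B/(C+T) = 5.2837
log10(P) = 7.0960 - 5.2837 = 1.8123
P = 10^1.8123 = 64.9100 mmHg

64.9100 mmHg


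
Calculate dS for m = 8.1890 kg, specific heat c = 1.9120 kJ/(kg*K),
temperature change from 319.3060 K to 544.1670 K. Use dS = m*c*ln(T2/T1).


T2/T1 = 1.7042
ln(T2/T1) = 0.5331
dS = 8.1890 * 1.9120 * 0.5331 = 8.3470 kJ/K

8.3470 kJ/K


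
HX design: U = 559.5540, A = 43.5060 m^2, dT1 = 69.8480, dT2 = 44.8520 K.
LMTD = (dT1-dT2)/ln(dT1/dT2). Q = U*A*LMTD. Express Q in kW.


LMTD = 56.4303 K
Q = 559.5540 * 43.5060 * 56.4303 = 1373737.5269 W = 1373.7375 kW

1373.7375 kW


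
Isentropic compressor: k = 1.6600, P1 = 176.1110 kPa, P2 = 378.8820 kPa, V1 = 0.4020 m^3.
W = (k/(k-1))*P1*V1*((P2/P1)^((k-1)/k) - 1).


(k-1)/k = 0.3976
(P2/P1)^exp = 1.3561
W = 2.5152 * 176.1110 * 0.4020 * (1.3561 - 1) = 63.4051 kJ

63.4051 kJ


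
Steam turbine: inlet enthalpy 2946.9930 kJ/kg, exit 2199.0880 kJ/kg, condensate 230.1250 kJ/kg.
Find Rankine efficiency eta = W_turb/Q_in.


W = 747.9050 kJ/kg
Q_in = 2716.8680 kJ/kg
eta = 0.2753 = 27.5282%

eta = 27.5282%


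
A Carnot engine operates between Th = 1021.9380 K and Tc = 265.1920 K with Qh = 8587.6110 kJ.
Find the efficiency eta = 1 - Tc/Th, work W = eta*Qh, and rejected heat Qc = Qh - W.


eta = 1 - 265.1920/1021.9380 = 0.7405
W = 0.7405 * 8587.6110 = 6359.1336 kJ
Qc = 8587.6110 - 6359.1336 = 2228.4774 kJ

eta = 74.0501%, W = 6359.1336 kJ, Qc = 2228.4774 kJ


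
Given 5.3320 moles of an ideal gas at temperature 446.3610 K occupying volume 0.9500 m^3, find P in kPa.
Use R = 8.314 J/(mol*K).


P = nRT/V = 5.3320 * 8.314 * 446.3610 / 0.9500
= 19787.2938 / 0.9500 = 20828.7303 Pa = 20.8287 kPa

20.8287 kPa


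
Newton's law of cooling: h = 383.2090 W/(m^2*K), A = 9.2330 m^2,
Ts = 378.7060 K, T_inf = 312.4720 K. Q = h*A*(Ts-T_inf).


dT = 66.2340 K
Q = 383.2090 * 9.2330 * 66.2340 = 234347.0655 W

234347.0655 W


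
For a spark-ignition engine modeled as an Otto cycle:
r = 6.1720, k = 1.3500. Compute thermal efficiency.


r^(k-1) = 1.8908
eta = 1 - 1/1.8908 = 0.4711 = 47.1128%

47.1128%


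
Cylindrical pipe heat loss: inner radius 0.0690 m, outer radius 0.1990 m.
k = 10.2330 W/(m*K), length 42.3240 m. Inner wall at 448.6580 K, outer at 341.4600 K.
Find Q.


dT = 107.1980 K
ln(ro/ri) = 1.0592
Q = 2*pi*10.2330*42.3240*107.1980 / 1.0592 = 275409.5196 W

275409.5196 W


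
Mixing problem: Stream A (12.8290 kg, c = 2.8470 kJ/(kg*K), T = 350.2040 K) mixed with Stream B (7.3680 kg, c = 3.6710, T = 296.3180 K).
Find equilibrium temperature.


num = 20805.6959
den = 63.5721
Tf = 327.2772 K

327.2772 K


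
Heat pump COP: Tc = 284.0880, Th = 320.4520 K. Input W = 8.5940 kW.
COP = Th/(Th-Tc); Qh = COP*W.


COP = 320.4520 / 36.3640 = 8.8123
Qh = 8.8123 * 8.5940 = 75.7333 kW

COP = 8.8123, Qh = 75.7333 kW


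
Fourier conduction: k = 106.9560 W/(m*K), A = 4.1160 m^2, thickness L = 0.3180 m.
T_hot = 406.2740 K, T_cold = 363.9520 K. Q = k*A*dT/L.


dT = 42.3220 K
Q = 106.9560 * 4.1160 * 42.3220 / 0.3180 = 58589.4716 W

58589.4716 W


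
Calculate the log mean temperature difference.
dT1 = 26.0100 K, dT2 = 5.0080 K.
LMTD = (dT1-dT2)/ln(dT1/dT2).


dT1/dT2 = 5.1937
ln(dT1/dT2) = 1.6474
LMTD = 21.0020 / 1.6474 = 12.7482 K

12.7482 K


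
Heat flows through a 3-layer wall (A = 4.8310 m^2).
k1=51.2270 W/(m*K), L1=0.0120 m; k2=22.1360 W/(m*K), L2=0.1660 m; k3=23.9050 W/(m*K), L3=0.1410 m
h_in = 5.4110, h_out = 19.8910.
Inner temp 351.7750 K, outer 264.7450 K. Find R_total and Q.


R_conv_in = 1/(5.4110*4.8310) = 0.0383
R_1 = 0.0120/(51.2270*4.8310) = 4.8489e-05
R_2 = 0.1660/(22.1360*4.8310) = 0.0016
R_3 = 0.1410/(23.9050*4.8310) = 0.0012
R_conv_out = 1/(19.8910*4.8310) = 0.0104
R_total = 0.0515 K/W
Q = 87.0300 / 0.0515 = 1690.4607 W

R_total = 0.0515 K/W, Q = 1690.4607 W


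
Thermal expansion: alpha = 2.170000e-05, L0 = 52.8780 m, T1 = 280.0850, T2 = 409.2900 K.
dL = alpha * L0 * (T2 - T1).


dT = 129.2050 K
dL = 2.170000e-05 * 52.8780 * 129.2050 = 0.148257 m
L_final = 53.026257 m

dL = 0.148257 m


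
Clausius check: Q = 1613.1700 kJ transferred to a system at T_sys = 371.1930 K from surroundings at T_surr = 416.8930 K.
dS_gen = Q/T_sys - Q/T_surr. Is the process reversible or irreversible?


dS_sys = 1613.1700/371.1930 = 4.3459 kJ/K
dS_surr = -1613.1700/416.8930 = -3.8695 kJ/K
dS_gen = 4.3459 - 3.8695 = 0.4764 kJ/K (irreversible)

dS_gen = 0.4764 kJ/K, irreversible


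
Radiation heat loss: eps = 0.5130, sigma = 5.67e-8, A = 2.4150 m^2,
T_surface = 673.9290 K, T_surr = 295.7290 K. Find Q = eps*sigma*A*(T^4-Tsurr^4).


T^4 = 2.0628e+11
Tsurr^4 = 7.6485e+09
Q = 0.5130 * 5.67e-8 * 2.4150 * 1.9863e+11 = 13952.9212 W

13952.9212 W


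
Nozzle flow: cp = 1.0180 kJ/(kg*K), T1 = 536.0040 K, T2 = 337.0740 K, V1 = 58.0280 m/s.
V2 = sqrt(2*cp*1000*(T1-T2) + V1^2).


dT = 198.9300 K
2*cp*1000*dT = 405021.4800
V1^2 = 3367.2488
V2 = sqrt(408388.7288) = 639.0530 m/s

639.0530 m/s


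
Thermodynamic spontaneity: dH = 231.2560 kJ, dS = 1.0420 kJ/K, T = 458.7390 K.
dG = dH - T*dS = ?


T*dS = 458.7390 * 1.0420 = 478.0060 kJ
dG = 231.2560 - 478.0060 = -246.7500 kJ (spontaneous)

dG = -246.7500 kJ, spontaneous


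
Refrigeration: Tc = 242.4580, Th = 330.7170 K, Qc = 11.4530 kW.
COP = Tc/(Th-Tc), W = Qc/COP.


COP = 242.4580 / 88.2590 = 2.7471
W = 11.4530 / 2.7471 = 4.1691 kW

COP = 2.7471, W = 4.1691 kW


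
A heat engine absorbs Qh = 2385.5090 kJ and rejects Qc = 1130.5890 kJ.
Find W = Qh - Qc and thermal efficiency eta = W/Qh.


W = 2385.5090 - 1130.5890 = 1254.9200 kJ
eta = 1254.9200 / 2385.5090 = 0.5261 = 52.6060%

W = 1254.9200 kJ, eta = 52.6060%


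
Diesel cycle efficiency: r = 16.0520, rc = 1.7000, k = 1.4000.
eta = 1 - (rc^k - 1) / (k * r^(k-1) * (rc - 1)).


r^(k-1) = 3.0354
rc^k = 2.1020
eta = 0.6295 = 62.9545%

62.9545%


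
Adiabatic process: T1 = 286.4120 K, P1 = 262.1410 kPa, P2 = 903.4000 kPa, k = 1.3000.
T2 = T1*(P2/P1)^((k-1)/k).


(k-1)/k = 0.2308
(P2/P1)^exp = 1.3305
T2 = 286.4120 * 1.3305 = 381.0605 K

381.0605 K


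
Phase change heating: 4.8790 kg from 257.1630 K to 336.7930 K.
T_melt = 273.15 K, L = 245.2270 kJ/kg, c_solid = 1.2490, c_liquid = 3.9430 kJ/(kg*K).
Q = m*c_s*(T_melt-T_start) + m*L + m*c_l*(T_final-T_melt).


Q1 (sensible, solid) = 4.8790 * 1.2490 * 15.9870 = 97.4227 kJ
Q2 (latent) = 4.8790 * 245.2270 = 1196.4625 kJ
Q3 (sensible, liquid) = 4.8790 * 3.9430 * 63.6430 = 1224.3575 kJ
Q_total = 2518.2427 kJ

2518.2427 kJ


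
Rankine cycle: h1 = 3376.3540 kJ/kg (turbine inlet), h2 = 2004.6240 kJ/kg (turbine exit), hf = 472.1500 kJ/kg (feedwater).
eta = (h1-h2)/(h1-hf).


W = 1371.7300 kJ/kg
Q_in = 2904.2040 kJ/kg
eta = 0.4723 = 47.2326%

eta = 47.2326%


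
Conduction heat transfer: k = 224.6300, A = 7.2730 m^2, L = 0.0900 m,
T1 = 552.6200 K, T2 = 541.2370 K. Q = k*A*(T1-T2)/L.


dT = 11.3830 K
Q = 224.6300 * 7.2730 * 11.3830 / 0.0900 = 206631.0445 W

206631.0445 W


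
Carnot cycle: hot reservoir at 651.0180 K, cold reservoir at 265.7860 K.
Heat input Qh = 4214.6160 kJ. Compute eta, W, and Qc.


eta = 1 - 265.7860/651.0180 = 0.5917
W = 0.5917 * 4214.6160 = 2493.9479 kJ
Qc = 4214.6160 - 2493.9479 = 1720.6681 kJ

eta = 59.1738%, W = 2493.9479 kJ, Qc = 1720.6681 kJ


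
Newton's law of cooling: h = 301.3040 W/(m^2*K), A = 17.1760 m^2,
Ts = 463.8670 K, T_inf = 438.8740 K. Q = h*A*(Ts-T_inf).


dT = 24.9930 K
Q = 301.3040 * 17.1760 * 24.9930 = 129343.7112 W

129343.7112 W


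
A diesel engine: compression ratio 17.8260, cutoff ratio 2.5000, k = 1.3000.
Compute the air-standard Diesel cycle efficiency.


r^(k-1) = 2.3731
rc^k = 3.2910
eta = 0.5049 = 50.4931%

50.4931%


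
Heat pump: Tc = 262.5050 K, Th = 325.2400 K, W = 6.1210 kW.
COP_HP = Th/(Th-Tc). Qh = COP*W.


COP = 325.2400 / 62.7350 = 5.1843
Qh = 5.1843 * 6.1210 = 31.7334 kW

COP = 5.1843, Qh = 31.7334 kW


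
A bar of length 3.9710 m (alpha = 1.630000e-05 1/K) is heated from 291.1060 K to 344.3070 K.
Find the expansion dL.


dT = 53.2010 K
dL = 1.630000e-05 * 3.9710 * 53.2010 = 0.003444 m
L_final = 3.974444 m

dL = 0.003444 m


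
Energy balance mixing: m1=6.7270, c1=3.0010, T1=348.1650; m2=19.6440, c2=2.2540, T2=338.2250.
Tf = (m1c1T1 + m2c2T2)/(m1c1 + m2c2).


num = 22004.4431
den = 64.4653
Tf = 341.3378 K

341.3378 K


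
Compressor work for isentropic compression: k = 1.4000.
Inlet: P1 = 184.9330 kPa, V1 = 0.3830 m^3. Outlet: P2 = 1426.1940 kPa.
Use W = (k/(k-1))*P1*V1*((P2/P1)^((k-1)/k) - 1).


(k-1)/k = 0.2857
(P2/P1)^exp = 1.7926
W = 3.5000 * 184.9330 * 0.3830 * (1.7926 - 1) = 196.4796 kJ

196.4796 kJ


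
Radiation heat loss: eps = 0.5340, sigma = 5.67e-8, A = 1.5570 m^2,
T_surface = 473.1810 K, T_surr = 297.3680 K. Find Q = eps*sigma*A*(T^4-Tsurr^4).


T^4 = 5.0131e+10
Tsurr^4 = 7.8195e+09
Q = 0.5340 * 5.67e-8 * 1.5570 * 4.2312e+10 = 1994.6885 W

1994.6885 W


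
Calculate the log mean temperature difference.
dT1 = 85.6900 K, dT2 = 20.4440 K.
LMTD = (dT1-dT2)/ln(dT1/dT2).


dT1/dT2 = 4.1914
ln(dT1/dT2) = 1.4330
LMTD = 65.2460 / 1.4330 = 45.5296 K

45.5296 K


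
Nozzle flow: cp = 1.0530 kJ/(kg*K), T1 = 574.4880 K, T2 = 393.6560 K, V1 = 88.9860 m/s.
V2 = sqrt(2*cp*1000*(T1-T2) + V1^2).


dT = 180.8320 K
2*cp*1000*dT = 380832.1920
V1^2 = 7918.5082
V2 = sqrt(388750.7002) = 623.4988 m/s

623.4988 m/s


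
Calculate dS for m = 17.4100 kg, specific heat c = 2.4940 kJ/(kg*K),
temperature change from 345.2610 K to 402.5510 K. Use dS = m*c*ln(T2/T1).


T2/T1 = 1.1659
ln(T2/T1) = 0.1535
dS = 17.4100 * 2.4940 * 0.1535 = 6.6660 kJ/K

6.6660 kJ/K


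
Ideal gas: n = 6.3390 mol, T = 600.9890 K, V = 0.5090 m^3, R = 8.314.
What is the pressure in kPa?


P = nRT/V = 6.3390 * 8.314 * 600.9890 / 0.5090
= 31673.5903 / 0.5090 = 62227.0930 Pa = 62.2271 kPa

62.2271 kPa


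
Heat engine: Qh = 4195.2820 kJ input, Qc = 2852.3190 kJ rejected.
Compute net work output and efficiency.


W = 4195.2820 - 2852.3190 = 1342.9630 kJ
eta = 1342.9630 / 4195.2820 = 0.3201 = 32.0113%

W = 1342.9630 kJ, eta = 32.0113%


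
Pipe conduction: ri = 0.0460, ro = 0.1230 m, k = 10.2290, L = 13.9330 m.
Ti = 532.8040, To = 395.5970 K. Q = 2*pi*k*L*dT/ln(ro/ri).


dT = 137.2070 K
ln(ro/ri) = 0.9835
Q = 2*pi*10.2290*13.9330*137.2070 / 0.9835 = 124922.4862 W

124922.4862 W


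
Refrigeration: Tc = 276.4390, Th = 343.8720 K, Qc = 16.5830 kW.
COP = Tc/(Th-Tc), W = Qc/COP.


COP = 276.4390 / 67.4330 = 4.0995
W = 16.5830 / 4.0995 = 4.0452 kW

COP = 4.0995, W = 4.0452 kW


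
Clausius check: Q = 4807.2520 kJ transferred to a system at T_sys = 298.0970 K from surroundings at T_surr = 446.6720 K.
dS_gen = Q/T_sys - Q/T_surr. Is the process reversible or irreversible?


dS_sys = 4807.2520/298.0970 = 16.1265 kJ/K
dS_surr = -4807.2520/446.6720 = -10.7624 kJ/K
dS_gen = 16.1265 - 10.7624 = 5.3641 kJ/K (irreversible)

dS_gen = 5.3641 kJ/K, irreversible


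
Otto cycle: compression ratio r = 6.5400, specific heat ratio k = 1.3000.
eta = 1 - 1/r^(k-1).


r^(k-1) = 1.7566
eta = 1 - 1/1.7566 = 0.4307 = 43.0719%

43.0719%


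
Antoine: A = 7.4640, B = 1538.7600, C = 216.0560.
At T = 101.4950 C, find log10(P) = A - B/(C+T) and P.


C+T = 317.5510
B/(C+T) = 4.8457
log10(P) = 7.4640 - 4.8457 = 2.6183
P = 10^2.6183 = 415.2314 mmHg

415.2314 mmHg


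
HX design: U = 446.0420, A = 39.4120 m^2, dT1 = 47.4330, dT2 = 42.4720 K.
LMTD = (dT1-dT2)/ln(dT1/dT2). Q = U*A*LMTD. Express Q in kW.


LMTD = 44.9068 K
Q = 446.0420 * 39.4120 * 44.9068 = 789435.5932 W = 789.4356 kW

789.4356 kW


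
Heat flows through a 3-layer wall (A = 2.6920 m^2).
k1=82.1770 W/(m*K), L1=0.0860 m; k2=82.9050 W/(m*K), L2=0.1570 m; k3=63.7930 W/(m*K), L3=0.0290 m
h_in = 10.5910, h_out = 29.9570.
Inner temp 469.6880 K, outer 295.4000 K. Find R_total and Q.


R_conv_in = 1/(10.5910*2.6920) = 0.0351
R_1 = 0.0860/(82.1770*2.6920) = 0.0004
R_2 = 0.1570/(82.9050*2.6920) = 0.0007
R_3 = 0.0290/(63.7930*2.6920) = 0.0002
R_conv_out = 1/(29.9570*2.6920) = 0.0124
R_total = 0.0487 K/W
Q = 174.2880 / 0.0487 = 3576.2061 W

R_total = 0.0487 K/W, Q = 3576.2061 W


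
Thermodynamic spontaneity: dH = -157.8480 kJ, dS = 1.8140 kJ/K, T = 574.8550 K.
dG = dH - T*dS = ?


T*dS = 574.8550 * 1.8140 = 1042.7870 kJ
dG = -157.8480 - 1042.7870 = -1200.6350 kJ (spontaneous)

dG = -1200.6350 kJ, spontaneous


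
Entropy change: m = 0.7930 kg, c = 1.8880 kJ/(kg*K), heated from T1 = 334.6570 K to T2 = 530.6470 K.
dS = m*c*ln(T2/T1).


T2/T1 = 1.5856
ln(T2/T1) = 0.4610
dS = 0.7930 * 1.8880 * 0.4610 = 0.6902 kJ/K

0.6902 kJ/K


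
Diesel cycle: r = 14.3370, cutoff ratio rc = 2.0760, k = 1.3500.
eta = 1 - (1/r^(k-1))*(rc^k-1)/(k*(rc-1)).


r^(k-1) = 2.5396
rc^k = 2.6808
eta = 0.5444 = 54.4385%

54.4385%


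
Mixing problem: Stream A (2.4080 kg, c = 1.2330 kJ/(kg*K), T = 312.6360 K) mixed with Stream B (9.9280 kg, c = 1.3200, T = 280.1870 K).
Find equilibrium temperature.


num = 4600.0757
den = 16.0740
Tf = 286.1807 K

286.1807 K


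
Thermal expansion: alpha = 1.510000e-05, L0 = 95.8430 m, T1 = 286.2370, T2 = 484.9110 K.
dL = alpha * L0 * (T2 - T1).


dT = 198.6740 K
dL = 1.510000e-05 * 95.8430 * 198.6740 = 0.287527 m
L_final = 96.130527 m

dL = 0.287527 m


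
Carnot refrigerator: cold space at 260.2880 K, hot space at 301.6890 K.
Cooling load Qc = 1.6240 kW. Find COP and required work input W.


COP = 260.2880 / 41.4010 = 6.2870
W = 1.6240 / 6.2870 = 0.2583 kW

COP = 6.2870, W = 0.2583 kW


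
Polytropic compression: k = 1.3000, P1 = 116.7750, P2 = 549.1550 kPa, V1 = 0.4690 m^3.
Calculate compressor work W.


(k-1)/k = 0.2308
(P2/P1)^exp = 1.4294
W = 4.3333 * 116.7750 * 0.4690 * (1.4294 - 1) = 101.9098 kJ

101.9098 kJ


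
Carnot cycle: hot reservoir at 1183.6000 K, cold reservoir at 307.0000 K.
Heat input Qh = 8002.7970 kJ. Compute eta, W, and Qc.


eta = 1 - 307.0000/1183.6000 = 0.7406
W = 0.7406 * 8002.7970 = 5927.0462 kJ
Qc = 8002.7970 - 5927.0462 = 2075.7508 kJ

eta = 74.0622%, W = 5927.0462 kJ, Qc = 2075.7508 kJ


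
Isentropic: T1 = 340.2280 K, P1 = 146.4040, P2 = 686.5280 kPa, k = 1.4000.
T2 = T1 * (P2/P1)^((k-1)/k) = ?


(k-1)/k = 0.2857
(P2/P1)^exp = 1.5551
T2 = 340.2280 * 1.5551 = 529.0716 K

529.0716 K


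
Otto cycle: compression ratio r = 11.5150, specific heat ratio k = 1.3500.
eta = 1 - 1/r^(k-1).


r^(k-1) = 2.3520
eta = 1 - 1/2.3520 = 0.5748 = 57.4835%

57.4835%


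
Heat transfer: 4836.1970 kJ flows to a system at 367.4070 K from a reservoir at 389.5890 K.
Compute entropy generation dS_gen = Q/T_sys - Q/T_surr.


dS_sys = 4836.1970/367.4070 = 13.1631 kJ/K
dS_surr = -4836.1970/389.5890 = -12.4136 kJ/K
dS_gen = 13.1631 - 12.4136 = 0.7495 kJ/K (irreversible)

dS_gen = 0.7495 kJ/K, irreversible


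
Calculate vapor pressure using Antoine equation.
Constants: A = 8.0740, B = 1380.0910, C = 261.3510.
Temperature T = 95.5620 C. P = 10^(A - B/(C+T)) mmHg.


C+T = 356.9130
B/(C+T) = 3.8667
log10(P) = 8.0740 - 3.8667 = 4.2073
P = 10^4.2073 = 16115.9742 mmHg

16115.9742 mmHg


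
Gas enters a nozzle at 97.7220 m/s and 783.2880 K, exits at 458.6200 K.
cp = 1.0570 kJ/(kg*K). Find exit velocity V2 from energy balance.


dT = 324.6680 K
2*cp*1000*dT = 686348.1520
V1^2 = 9549.5893
V2 = sqrt(695897.7413) = 834.2049 m/s

834.2049 m/s


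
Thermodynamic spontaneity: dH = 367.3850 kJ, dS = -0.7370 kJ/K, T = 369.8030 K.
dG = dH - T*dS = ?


T*dS = 369.8030 * -0.7370 = -272.5448 kJ
dG = 367.3850 + 272.5448 = 639.9298 kJ (non-spontaneous)

dG = 639.9298 kJ, non-spontaneous


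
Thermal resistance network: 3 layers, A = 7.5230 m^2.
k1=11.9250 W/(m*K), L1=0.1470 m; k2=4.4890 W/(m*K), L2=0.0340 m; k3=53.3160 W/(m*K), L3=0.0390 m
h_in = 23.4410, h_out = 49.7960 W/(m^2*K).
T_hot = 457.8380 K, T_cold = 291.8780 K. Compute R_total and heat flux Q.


R_conv_in = 1/(23.4410*7.5230) = 0.0057
R_1 = 0.1470/(11.9250*7.5230) = 0.0016
R_2 = 0.0340/(4.4890*7.5230) = 0.0010
R_3 = 0.0390/(53.3160*7.5230) = 9.7234e-05
R_conv_out = 1/(49.7960*7.5230) = 0.0027
R_total = 0.0111 K/W
Q = 165.9600 / 0.0111 = 14974.7478 W

R_total = 0.0111 K/W, Q = 14974.7478 W


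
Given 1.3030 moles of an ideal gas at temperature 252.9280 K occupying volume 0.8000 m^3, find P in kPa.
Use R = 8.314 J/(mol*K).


P = nRT/V = 1.3030 * 8.314 * 252.9280 / 0.8000
= 2740.0049 / 0.8000 = 3425.0062 Pa = 3.4250 kPa

3.4250 kPa


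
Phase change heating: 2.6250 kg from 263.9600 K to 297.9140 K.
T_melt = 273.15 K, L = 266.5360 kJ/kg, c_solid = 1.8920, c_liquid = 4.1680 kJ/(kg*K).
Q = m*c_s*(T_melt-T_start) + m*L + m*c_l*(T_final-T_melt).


Q1 (sensible, solid) = 2.6250 * 1.8920 * 9.1900 = 45.6421 kJ
Q2 (latent) = 2.6250 * 266.5360 = 699.6570 kJ
Q3 (sensible, liquid) = 2.6250 * 4.1680 * 24.7640 = 270.9429 kJ
Q_total = 1016.2421 kJ

1016.2421 kJ


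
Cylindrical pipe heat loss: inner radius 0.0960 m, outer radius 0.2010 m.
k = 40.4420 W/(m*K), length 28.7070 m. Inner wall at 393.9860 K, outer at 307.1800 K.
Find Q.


dT = 86.8060 K
ln(ro/ri) = 0.7390
Q = 2*pi*40.4420*28.7070*86.8060 / 0.7390 = 856901.7822 W

856901.7822 W
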